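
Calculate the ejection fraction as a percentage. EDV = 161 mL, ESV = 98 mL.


SV = EDV - ESV = 161 - 98 = 63 mL
EF = SV/EDV * 100 = 63/161 * 100
EF = 39.13%


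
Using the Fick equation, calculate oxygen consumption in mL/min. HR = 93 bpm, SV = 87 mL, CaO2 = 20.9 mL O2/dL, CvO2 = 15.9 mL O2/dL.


CO = HR*SV = 93*87/1000 = 8.091 L/min
a-v O2 diff = 20.9 - 15.9 = 5 mL/dL
VO2 = CO * (CaO2-CvO2) * 10 dL/L
VO2 = 8.091 * 5 * 10
VO2 = 404.5 mL/min


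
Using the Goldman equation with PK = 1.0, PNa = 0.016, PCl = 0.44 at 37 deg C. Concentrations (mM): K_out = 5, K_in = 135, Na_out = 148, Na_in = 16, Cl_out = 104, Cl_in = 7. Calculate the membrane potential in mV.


Vm = (RT/F)*ln((PK*Ko + PNa*Nao + PCl*Cli)/(PK*Ki + PNa*Nai + PCl*Clo))
Numer = 10.448, Denom = 181.016
Vm = -76.23 mV


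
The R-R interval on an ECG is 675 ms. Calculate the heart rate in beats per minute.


HR = 60 / RR_interval(s)
RR = 675 ms = 0.675 s
HR = 60 / 0.675 = 88.89 bpm


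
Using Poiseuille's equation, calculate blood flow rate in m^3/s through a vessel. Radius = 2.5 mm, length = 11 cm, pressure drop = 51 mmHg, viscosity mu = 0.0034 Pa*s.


Q = pi*r^4*dP / (8*mu*L)
r = 0.0025 m, L = 0.11 m
dP = 51 mmHg = 6799.422 Pa
Q = 2.7888e-04 m^3/s


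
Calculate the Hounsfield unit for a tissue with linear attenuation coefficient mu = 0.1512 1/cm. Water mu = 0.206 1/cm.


HU = ((mu_tissue - mu_water) / mu_water) * 1000
HU = ((0.1512 - 0.206) / 0.206) * 1000
HU = -266


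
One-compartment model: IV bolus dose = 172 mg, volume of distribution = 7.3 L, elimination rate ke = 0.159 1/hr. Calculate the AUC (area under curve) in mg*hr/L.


C0 = Dose/Vd = 172/7.3 = 23.5616 mg/L
AUC = C0/ke = 23.5616/0.159
AUC = 148.2 mg*hr/L


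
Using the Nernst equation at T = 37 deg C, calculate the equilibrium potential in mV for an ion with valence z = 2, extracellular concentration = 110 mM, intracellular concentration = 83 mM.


E = (RT/(zF)) * ln(C_out/C_in)
T = 37 + 273.15 = 310.15 K
E = (8.314 * 310.15 / (2 * 96485)) * ln(110/83)
E = 3.763 mV


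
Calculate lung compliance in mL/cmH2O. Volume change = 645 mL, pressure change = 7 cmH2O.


C = dV / dP
C = 645 / 7
C = 92.14 mL/cmH2O


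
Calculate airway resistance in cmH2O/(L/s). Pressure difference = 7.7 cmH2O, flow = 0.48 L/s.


R = dP / flow
R = 7.7 / 0.48
R = 16.04 cmH2O/(L/s)


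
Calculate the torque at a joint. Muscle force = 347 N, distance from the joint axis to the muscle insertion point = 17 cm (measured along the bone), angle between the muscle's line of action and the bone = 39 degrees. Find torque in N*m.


Torque = F * d * sin(theta)   (moment arm = d*sin(theta))
d = 17 cm = 0.17 m
Torque = 347 * 0.17 * sin(39)
Torque = 37.12 N*m


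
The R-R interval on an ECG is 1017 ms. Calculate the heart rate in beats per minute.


HR = 60 / RR_interval(s)
RR = 1017 ms = 1.017 s
HR = 60 / 1.017 = 59 bpm


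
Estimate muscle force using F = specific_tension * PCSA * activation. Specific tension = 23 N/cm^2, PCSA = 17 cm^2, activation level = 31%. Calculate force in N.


F = sigma * PCSA * activation
F = 23 * 17 * 0.31
F = 121.2 N


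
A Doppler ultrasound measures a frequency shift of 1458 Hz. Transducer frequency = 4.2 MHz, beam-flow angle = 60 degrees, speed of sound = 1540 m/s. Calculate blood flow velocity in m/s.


v = fd * c / (2 * f0 * cos(theta))
v = 1458 * 1540 / (2 * 4.2000e+06 * cos(60))
v = 0.5346 m/s


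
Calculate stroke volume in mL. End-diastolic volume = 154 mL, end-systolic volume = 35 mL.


SV = EDV - ESV
SV = 154 - 35
SV = 119 mL


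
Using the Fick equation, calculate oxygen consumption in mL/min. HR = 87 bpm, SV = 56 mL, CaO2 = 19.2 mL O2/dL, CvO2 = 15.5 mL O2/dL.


CO = HR*SV = 87*56/1000 = 4.872 L/min
a-v O2 diff = 19.2 - 15.5 = 3.7 mL/dL
VO2 = CO * (CaO2-CvO2) * 10 dL/L
VO2 = 4.872 * 3.7 * 10
VO2 = 180.3 mL/min


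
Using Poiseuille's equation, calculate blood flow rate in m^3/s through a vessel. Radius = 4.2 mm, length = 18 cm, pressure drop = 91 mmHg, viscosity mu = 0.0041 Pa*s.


Q = pi*r^4*dP / (8*mu*L)
r = 0.0042 m, L = 0.18 m
dP = 91 mmHg = 12132.302 Pa
Q = 0.002009 m^3/s


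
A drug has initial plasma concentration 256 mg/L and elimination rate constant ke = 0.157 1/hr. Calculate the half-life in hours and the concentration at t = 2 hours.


t_half = ln(2) / ke = 0.693147 / 0.157 = 4.415 hr
C(t) = C0 * exp(-ke*t) = 256 * exp(-0.157*2)
C(2) = 187 mg/L


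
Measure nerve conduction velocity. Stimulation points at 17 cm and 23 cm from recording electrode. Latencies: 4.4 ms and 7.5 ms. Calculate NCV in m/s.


Distance = (23 - 17) / 100 = 0.06 m
dt = (7.5 - 4.4) / 1000 = 0.0031 s
NCV = dist / dt = 19.35 m/s


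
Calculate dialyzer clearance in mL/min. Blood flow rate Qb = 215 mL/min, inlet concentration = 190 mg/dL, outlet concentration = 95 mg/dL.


K = Qb * (Cb_in - Cb_out) / Cb_in
K = 215 * (190 - 95) / 190
K = 107.5 mL/min


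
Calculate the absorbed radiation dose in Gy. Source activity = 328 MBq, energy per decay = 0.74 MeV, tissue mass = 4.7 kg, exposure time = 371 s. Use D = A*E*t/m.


A = 328 MBq = 3.2800e+08 Bq
E = 0.74 MeV = 1.18548e-13 J
D = A*E*t/m = 3.2800e+08*1.18548e-13*371/4.7
D = 0.003069 Gy


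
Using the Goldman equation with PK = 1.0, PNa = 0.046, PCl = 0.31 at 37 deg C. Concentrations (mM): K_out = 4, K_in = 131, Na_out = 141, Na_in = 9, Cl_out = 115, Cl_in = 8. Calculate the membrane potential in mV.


Vm = (RT/F)*ln((PK*Ko + PNa*Nao + PCl*Cli)/(PK*Ki + PNa*Nai + PCl*Clo))
Numer = 12.966, Denom = 167.064
Vm = -68.31 mV


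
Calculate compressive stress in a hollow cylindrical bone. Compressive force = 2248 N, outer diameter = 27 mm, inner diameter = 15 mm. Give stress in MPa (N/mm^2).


A = pi*(r_o^2 - r_i^2)
r_o = 13.5 mm, r_i = 7.5 mm
A = 395.841 mm^2
sigma = F/A = 2248 / 395.841
sigma = 5.679 MPa


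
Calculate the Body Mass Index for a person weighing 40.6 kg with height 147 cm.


BMI = weight / height^2
height = 147 cm = 1.47 m
BMI = 40.6 / 1.47^2
BMI = 18.79 kg/m^2


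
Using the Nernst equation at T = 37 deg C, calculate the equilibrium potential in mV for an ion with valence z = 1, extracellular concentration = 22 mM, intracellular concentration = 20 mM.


E = (RT/(zF)) * ln(C_out/C_in)
T = 37 + 273.15 = 310.15 K
E = (8.314 * 310.15 / (1 * 96485)) * ln(22/20)
E = 2.547 mV


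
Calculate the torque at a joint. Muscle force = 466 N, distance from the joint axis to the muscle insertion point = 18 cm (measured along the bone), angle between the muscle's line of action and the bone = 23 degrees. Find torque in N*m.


Torque = F * d * sin(theta)   (moment arm = d*sin(theta))
d = 18 cm = 0.18 m
Torque = 466 * 0.18 * sin(23)
Torque = 32.77 N*m


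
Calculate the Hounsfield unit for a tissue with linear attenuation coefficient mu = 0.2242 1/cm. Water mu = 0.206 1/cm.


HU = ((mu_tissue - mu_water) / mu_water) * 1000
HU = ((0.2242 - 0.206) / 0.206) * 1000
HU = 88.35


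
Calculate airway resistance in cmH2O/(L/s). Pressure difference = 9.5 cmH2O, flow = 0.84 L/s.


R = dP / flow
R = 9.5 / 0.84
R = 11.31 cmH2O/(L/s)


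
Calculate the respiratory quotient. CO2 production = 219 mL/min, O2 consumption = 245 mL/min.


RQ = VCO2 / VO2
RQ = 219 / 245
RQ = 0.8939


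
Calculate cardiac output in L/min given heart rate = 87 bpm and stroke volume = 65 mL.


CO = HR * SV
CO = 87 * 65 / 1000
CO = 5.655 L/min


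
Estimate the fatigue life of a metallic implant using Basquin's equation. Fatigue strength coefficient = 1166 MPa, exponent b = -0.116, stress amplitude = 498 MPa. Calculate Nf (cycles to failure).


sigma_a = sigma_f' * (2Nf)^b
2Nf = (sigma_a/sigma_f')^(1/b)
2Nf = (498/1166)^(1/-0.116)
2Nf = 1531.3673
Nf = 765.7


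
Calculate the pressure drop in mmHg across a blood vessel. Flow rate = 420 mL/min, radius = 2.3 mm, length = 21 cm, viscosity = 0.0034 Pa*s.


dP = 8*mu*L*Q / (pi*r^4)
Q = 420 mL/min = 7e-06 m^3/s
dP = 454.805 Pa = 454.805 / 133.322 mmHg = 3.411 mmHg


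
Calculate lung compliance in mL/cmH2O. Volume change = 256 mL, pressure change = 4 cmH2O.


C = dV / dP
C = 256 / 4
C = 64 mL/cmH2O


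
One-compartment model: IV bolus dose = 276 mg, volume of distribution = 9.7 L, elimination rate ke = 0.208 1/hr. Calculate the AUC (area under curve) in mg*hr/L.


C0 = Dose/Vd = 276/9.7 = 28.4536 mg/L
AUC = C0/ke = 28.4536/0.208
AUC = 136.8 mg*hr/L


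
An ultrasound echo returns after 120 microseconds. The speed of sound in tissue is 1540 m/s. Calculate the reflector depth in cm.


depth = c * t / 2
t = 120 us = 1.2000e-04 s
depth = 1540 * 1.2000e-04 / 2
depth = 0.0924 m = 9.24 cm


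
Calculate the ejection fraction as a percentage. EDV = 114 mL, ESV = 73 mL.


SV = EDV - ESV = 114 - 73 = 41 mL
EF = SV/EDV * 100 = 41/114 * 100
EF = 35.96%


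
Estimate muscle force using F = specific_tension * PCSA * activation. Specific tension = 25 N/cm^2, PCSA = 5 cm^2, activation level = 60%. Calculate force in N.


F = sigma * PCSA * activation
F = 25 * 5 * 0.6
F = 75 N


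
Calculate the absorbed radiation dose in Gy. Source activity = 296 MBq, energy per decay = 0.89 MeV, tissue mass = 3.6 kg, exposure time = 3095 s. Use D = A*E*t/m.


A = 296 MBq = 2.9600e+08 Bq
E = 0.89 MeV = 1.42578e-13 J
D = A*E*t/m = 2.9600e+08*1.42578e-13*3095/3.6
D = 0.03628 Gy


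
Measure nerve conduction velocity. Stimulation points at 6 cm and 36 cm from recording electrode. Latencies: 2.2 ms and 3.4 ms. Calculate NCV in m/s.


Distance = (36 - 6) / 100 = 0.3 m
dt = (3.4 - 2.2) / 1000 = 0.0012 s
NCV = dist / dt = 250 m/s


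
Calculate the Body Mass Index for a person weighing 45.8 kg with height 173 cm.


BMI = weight / height^2
height = 173 cm = 1.73 m
BMI = 45.8 / 1.73^2
BMI = 15.3 kg/m^2


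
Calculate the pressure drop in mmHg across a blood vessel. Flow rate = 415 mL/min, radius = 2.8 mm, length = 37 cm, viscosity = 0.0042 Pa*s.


dP = 8*mu*L*Q / (pi*r^4)
Q = 415 mL/min = 6.91667e-06 m^3/s
dP = 445.303 Pa = 445.303 / 133.322 mmHg = 3.34 mmHg


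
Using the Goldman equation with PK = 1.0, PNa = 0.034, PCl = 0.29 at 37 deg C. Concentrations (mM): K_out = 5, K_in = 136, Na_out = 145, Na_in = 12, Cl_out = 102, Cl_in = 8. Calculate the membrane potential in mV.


Vm = (RT/F)*ln((PK*Ko + PNa*Nao + PCl*Cli)/(PK*Ki + PNa*Nai + PCl*Clo))
Numer = 12.25, Denom = 165.988
Vm = -69.66 mV


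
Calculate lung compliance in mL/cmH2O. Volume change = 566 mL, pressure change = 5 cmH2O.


C = dV / dP
C = 566 / 5
C = 113.2 mL/cmH2O


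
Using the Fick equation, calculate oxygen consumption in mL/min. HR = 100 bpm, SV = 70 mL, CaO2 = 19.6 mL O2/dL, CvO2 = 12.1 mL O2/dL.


CO = HR*SV = 100*70/1000 = 7 L/min
a-v O2 diff = 19.6 - 12.1 = 7.5 mL/dL
VO2 = CO * (CaO2-CvO2) * 10 dL/L
VO2 = 7 * 7.5 * 10
VO2 = 525 mL/min


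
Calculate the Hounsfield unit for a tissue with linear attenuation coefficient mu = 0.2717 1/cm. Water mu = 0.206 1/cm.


HU = ((mu_tissue - mu_water) / mu_water) * 1000
HU = ((0.2717 - 0.206) / 0.206) * 1000
HU = 318.9


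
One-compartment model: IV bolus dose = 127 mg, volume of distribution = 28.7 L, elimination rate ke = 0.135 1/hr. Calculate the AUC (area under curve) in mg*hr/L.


C0 = Dose/Vd = 127/28.7 = 4.42509 mg/L
AUC = C0/ke = 4.42509/0.135
AUC = 32.78 mg*hr/L


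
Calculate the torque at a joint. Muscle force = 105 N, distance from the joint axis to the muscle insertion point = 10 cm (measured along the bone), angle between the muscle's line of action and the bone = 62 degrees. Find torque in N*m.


Torque = F * d * sin(theta)   (moment arm = d*sin(theta))
d = 10 cm = 0.1 m
Torque = 105 * 0.1 * sin(62)
Torque = 9.271 N*m


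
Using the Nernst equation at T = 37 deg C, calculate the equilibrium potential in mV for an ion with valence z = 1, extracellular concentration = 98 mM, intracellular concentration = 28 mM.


E = (RT/(zF)) * ln(C_out/C_in)
T = 37 + 273.15 = 310.15 K
E = (8.314 * 310.15 / (1 * 96485)) * ln(98/28)
E = 33.48 mV


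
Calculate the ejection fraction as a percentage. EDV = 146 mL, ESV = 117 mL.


SV = EDV - ESV = 146 - 117 = 29 mL
EF = SV/EDV * 100 = 29/146 * 100
EF = 19.86%


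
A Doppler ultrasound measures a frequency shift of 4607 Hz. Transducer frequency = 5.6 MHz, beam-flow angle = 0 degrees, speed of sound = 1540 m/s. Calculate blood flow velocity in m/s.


v = fd * c / (2 * f0 * cos(theta))
v = 4607 * 1540 / (2 * 5.6000e+06 * cos(0))
v = 0.6335 m/s


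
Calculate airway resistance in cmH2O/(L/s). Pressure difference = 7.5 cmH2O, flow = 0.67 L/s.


R = dP / flow
R = 7.5 / 0.67
R = 11.19 cmH2O/(L/s)


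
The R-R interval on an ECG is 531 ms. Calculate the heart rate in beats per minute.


HR = 60 / RR_interval(s)
RR = 531 ms = 0.531 s
HR = 60 / 0.531 = 113 bpm


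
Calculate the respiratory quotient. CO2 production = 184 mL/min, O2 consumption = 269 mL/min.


RQ = VCO2 / VO2
RQ = 184 / 269
RQ = 0.684


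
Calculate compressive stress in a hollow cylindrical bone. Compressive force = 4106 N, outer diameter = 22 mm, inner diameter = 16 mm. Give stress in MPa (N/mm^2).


A = pi*(r_o^2 - r_i^2)
r_o = 11 mm, r_i = 8 mm
A = 179.071 mm^2
sigma = F/A = 4106 / 179.071
sigma = 22.93 MPa


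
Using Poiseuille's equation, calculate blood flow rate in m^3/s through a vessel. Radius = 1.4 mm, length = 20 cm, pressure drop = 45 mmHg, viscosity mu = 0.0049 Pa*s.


Q = pi*r^4*dP / (8*mu*L)
r = 0.0014 m, L = 0.2 m
dP = 45 mmHg = 5999.49 Pa
Q = 9.2355e-06 m^3/s


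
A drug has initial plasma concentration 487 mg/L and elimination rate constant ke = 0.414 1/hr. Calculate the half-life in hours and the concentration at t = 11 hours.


t_half = ln(2) / ke = 0.693147 / 0.414 = 1.674 hr
C(t) = C0 * exp(-ke*t) = 487 * exp(-0.414*11)
C(11) = 5.126 mg/L


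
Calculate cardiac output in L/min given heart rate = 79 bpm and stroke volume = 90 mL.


CO = HR * SV
CO = 79 * 90 / 1000
CO = 7.11 L/min


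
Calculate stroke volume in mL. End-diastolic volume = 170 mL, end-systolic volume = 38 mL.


SV = EDV - ESV
SV = 170 - 38
SV = 132 mL


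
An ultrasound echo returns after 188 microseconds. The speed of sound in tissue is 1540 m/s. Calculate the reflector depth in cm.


depth = c * t / 2
t = 188 us = 1.8800e-04 s
depth = 1540 * 1.8800e-04 / 2
depth = 0.14476 m = 14.476 cm


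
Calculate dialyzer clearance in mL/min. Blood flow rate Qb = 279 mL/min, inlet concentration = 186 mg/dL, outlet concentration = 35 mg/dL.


K = Qb * (Cb_in - Cb_out) / Cb_in
K = 279 * (186 - 35) / 186
K = 226.5 mL/min


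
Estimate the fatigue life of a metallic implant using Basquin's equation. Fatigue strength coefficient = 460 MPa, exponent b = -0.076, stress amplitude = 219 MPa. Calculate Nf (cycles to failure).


sigma_a = sigma_f' * (2Nf)^b
2Nf = (sigma_a/sigma_f')^(1/b)
2Nf = (219/460)^(1/-0.076)
2Nf = 17416.864
Nf = 8708


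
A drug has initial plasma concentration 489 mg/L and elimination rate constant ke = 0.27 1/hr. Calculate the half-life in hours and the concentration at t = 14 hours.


t_half = ln(2) / ke = 0.693147 / 0.27 = 2.567 hr
C(t) = C0 * exp(-ke*t) = 489 * exp(-0.27*14)
C(14) = 11.16 mg/L


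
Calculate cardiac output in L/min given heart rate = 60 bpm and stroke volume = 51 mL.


CO = HR * SV
CO = 60 * 51 / 1000
CO = 3.06 L/min


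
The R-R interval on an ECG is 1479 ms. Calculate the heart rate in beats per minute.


HR = 60 / RR_interval(s)
RR = 1479 ms = 1.479 s
HR = 60 / 1.479 = 40.57 bpm


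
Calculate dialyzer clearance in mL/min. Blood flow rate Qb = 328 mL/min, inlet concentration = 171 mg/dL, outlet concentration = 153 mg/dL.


K = Qb * (Cb_in - Cb_out) / Cb_in
K = 328 * (171 - 153) / 171
K = 34.53 mL/min


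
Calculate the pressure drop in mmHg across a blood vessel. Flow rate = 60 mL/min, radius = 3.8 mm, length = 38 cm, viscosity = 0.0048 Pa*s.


dP = 8*mu*L*Q / (pi*r^4)
Q = 60 mL/min = 1e-06 m^3/s
dP = 22.2757 Pa = 22.2757 / 133.322 mmHg = 0.1671 mmHg


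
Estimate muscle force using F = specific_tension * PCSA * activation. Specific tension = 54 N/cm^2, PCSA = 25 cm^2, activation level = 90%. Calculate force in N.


F = sigma * PCSA * activation
F = 54 * 25 * 0.9
F = 1215 N


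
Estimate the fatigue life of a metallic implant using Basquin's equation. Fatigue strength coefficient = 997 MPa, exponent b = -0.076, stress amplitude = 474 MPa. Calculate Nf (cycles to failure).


sigma_a = sigma_f' * (2Nf)^b
2Nf = (sigma_a/sigma_f')^(1/b)
2Nf = (474/997)^(1/-0.076)
2Nf = 17738.034
Nf = 8869


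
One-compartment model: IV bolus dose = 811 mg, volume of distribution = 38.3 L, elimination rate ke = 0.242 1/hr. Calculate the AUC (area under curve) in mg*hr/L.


C0 = Dose/Vd = 811/38.3 = 21.1749 mg/L
AUC = C0/ke = 21.1749/0.242
AUC = 87.5 mg*hr/L


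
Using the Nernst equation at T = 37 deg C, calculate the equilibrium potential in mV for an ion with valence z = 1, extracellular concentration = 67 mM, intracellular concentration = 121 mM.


E = (RT/(zF)) * ln(C_out/C_in)
T = 37 + 273.15 = 310.15 K
E = (8.314 * 310.15 / (1 * 96485)) * ln(67/121)
E = -15.8 mV


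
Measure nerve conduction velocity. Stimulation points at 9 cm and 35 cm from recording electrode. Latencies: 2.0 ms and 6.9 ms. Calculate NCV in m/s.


Distance = (35 - 9) / 100 = 0.26 m
dt = (6.9 - 2.0) / 1000 = 0.0049 s
NCV = dist / dt = 53.06 m/s


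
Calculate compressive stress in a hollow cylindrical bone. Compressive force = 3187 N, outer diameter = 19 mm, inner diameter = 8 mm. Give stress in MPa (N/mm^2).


A = pi*(r_o^2 - r_i^2)
r_o = 9.5 mm, r_i = 4 mm
A = 233.263 mm^2
sigma = F/A = 3187 / 233.263
sigma = 13.66 MPa


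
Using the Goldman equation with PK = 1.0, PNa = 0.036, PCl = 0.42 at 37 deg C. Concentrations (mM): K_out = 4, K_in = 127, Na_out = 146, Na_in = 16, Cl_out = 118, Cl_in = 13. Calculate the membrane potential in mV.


Vm = (RT/F)*ln((PK*Ko + PNa*Nao + PCl*Cli)/(PK*Ki + PNa*Nai + PCl*Clo))
Numer = 14.716, Denom = 177.136
Vm = -66.49 mV


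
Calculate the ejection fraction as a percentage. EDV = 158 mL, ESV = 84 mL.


SV = EDV - ESV = 158 - 84 = 74 mL
EF = SV/EDV * 100 = 74/158 * 100
EF = 46.84%


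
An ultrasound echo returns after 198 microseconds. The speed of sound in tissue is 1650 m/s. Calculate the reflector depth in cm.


depth = c * t / 2
t = 198 us = 1.9800e-04 s
depth = 1650 * 1.9800e-04 / 2
depth = 0.16335 m = 16.335 cm


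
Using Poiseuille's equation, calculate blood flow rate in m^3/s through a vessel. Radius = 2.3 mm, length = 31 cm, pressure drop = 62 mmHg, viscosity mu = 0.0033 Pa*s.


Q = pi*r^4*dP / (8*mu*L)
r = 0.0023 m, L = 0.31 m
dP = 62 mmHg = 8265.964 Pa
Q = 8.8795e-05 m^3/s


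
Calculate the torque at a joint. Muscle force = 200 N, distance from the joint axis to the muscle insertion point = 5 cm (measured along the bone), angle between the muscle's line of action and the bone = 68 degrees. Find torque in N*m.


Torque = F * d * sin(theta)   (moment arm = d*sin(theta))
d = 5 cm = 0.05 m
Torque = 200 * 0.05 * sin(68)
Torque = 9.272 N*m


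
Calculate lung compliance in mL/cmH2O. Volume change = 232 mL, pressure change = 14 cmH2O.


C = dV / dP
C = 232 / 14
C = 16.57 mL/cmH2O


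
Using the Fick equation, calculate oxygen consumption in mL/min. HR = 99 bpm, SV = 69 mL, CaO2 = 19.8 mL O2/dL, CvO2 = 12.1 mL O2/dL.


CO = HR*SV = 99*69/1000 = 6.831 L/min
a-v O2 diff = 19.8 - 12.1 = 7.7 mL/dL
VO2 = CO * (CaO2-CvO2) * 10 dL/L
VO2 = 6.831 * 7.7 * 10
VO2 = 526 mL/min


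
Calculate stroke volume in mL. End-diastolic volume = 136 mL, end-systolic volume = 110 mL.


SV = EDV - ESV
SV = 136 - 110
SV = 26 mL


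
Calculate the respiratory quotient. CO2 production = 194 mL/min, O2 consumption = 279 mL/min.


RQ = VCO2 / VO2
RQ = 194 / 279
RQ = 0.6953


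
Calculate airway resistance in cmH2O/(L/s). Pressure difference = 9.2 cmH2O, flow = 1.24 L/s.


R = dP / flow
R = 9.2 / 1.24
R = 7.419 cmH2O/(L/s)


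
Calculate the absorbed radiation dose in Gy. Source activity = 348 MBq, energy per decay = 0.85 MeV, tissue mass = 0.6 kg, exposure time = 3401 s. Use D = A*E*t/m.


A = 348 MBq = 3.4800e+08 Bq
E = 0.85 MeV = 1.3617e-13 J
D = A*E*t/m = 3.4800e+08*1.3617e-13*3401/0.6
D = 0.2686 Gy


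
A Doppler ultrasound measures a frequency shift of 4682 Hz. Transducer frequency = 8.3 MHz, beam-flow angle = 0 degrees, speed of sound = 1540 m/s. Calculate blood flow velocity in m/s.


v = fd * c / (2 * f0 * cos(theta))
v = 4682 * 1540 / (2 * 8.3000e+06 * cos(0))
v = 0.4344 m/s


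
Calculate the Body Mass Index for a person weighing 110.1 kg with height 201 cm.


BMI = weight / height^2
height = 201 cm = 2.01 m
BMI = 110.1 / 2.01^2
BMI = 27.25 kg/m^2


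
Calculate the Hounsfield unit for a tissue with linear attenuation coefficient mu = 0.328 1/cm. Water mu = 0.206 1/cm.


HU = ((mu_tissue - mu_water) / mu_water) * 1000
HU = ((0.328 - 0.206) / 0.206) * 1000
HU = 592.2


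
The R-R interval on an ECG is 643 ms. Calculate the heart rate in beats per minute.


HR = 60 / RR_interval(s)
RR = 643 ms = 0.643 s
HR = 60 / 0.643 = 93.31 bpm


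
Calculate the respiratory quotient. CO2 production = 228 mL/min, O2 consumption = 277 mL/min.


RQ = VCO2 / VO2
RQ = 228 / 277
RQ = 0.8231


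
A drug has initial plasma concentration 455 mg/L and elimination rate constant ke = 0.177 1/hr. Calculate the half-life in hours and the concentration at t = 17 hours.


t_half = ln(2) / ke = 0.693147 / 0.177 = 3.916 hr
C(t) = C0 * exp(-ke*t) = 455 * exp(-0.177*17)
C(17) = 22.45 mg/L


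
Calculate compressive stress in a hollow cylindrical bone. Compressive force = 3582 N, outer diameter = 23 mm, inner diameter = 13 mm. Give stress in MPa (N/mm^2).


A = pi*(r_o^2 - r_i^2)
r_o = 11.5 mm, r_i = 6.5 mm
A = 282.743 mm^2
sigma = F/A = 3582 / 282.743
sigma = 12.67 MPa


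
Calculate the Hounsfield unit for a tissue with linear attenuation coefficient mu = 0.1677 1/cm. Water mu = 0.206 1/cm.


HU = ((mu_tissue - mu_water) / mu_water) * 1000
HU = ((0.1677 - 0.206) / 0.206) * 1000
HU = -185.9


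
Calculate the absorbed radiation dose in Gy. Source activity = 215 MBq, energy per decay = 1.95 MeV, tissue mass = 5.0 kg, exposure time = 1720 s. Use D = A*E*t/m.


A = 215 MBq = 2.1500e+08 Bq
E = 1.95 MeV = 3.1239e-13 J
D = A*E*t/m = 2.1500e+08*3.1239e-13*1720/5.0
D = 0.0231 Gy


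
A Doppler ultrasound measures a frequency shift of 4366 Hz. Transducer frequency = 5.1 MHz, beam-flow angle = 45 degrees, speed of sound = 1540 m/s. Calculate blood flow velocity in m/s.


v = fd * c / (2 * f0 * cos(theta))
v = 4366 * 1540 / (2 * 5.1000e+06 * cos(45))
v = 0.9322 m/s


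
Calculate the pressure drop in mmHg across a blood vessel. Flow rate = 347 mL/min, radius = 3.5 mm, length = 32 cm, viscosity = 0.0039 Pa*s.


dP = 8*mu*L*Q / (pi*r^4)
Q = 347 mL/min = 5.78333e-06 m^3/s
dP = 122.479 Pa = 122.479 / 133.322 mmHg = 0.9187 mmHg


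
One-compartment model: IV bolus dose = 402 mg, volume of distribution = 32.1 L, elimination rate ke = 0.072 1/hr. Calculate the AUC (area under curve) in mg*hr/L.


C0 = Dose/Vd = 402/32.1 = 12.5234 mg/L
AUC = C0/ke = 12.5234/0.072
AUC = 173.9 mg*hr/L


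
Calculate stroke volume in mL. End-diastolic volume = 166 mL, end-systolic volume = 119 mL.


SV = EDV - ESV
SV = 166 - 119
SV = 47 mL


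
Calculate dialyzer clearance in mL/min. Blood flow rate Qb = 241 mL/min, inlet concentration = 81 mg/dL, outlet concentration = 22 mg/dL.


K = Qb * (Cb_in - Cb_out) / Cb_in
K = 241 * (81 - 22) / 81
K = 175.5 mL/min


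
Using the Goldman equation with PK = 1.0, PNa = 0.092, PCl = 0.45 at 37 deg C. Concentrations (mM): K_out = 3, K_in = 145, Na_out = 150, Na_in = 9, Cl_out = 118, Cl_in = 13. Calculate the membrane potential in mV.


Vm = (RT/F)*ln((PK*Ko + PNa*Nao + PCl*Cli)/(PK*Ki + PNa*Nai + PCl*Clo))
Numer = 22.65, Denom = 198.928
Vm = -58.07 mV


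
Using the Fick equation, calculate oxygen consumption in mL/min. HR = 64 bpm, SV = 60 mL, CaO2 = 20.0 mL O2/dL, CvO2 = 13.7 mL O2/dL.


CO = HR*SV = 64*60/1000 = 3.84 L/min
a-v O2 diff = 20.0 - 13.7 = 6.3 mL/dL
VO2 = CO * (CaO2-CvO2) * 10 dL/L
VO2 = 3.84 * 6.3 * 10
VO2 = 241.9 mL/min


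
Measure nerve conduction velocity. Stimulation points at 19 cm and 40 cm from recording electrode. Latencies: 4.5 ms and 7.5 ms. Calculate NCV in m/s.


Distance = (40 - 19) / 100 = 0.21 m
dt = (7.5 - 4.5) / 1000 = 0.003 s
NCV = dist / dt = 70 m/s


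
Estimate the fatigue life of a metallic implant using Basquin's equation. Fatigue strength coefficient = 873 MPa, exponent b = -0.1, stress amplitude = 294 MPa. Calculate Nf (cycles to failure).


sigma_a = sigma_f' * (2Nf)^b
2Nf = (sigma_a/sigma_f')^(1/b)
2Nf = (294/873)^(1/-0.1)
2Nf = 53292.873
Nf = 2.665e+04


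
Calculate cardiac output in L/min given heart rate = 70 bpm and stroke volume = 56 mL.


CO = HR * SV
CO = 70 * 56 / 1000
CO = 3.92 L/min


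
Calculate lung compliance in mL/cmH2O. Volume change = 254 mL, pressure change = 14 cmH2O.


C = dV / dP
C = 254 / 14
C = 18.14 mL/cmH2O


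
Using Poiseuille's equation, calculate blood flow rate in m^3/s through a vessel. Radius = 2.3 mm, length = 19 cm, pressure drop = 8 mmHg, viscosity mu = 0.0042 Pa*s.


Q = pi*r^4*dP / (8*mu*L)
r = 0.0023 m, L = 0.19 m
dP = 8 mmHg = 1066.576 Pa
Q = 1.4688e-05 m^3/s


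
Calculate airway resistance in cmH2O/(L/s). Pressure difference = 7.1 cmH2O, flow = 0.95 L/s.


R = dP / flow
R = 7.1 / 0.95
R = 7.474 cmH2O/(L/s)


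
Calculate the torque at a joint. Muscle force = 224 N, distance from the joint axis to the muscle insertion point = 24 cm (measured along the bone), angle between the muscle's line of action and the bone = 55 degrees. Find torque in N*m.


Torque = F * d * sin(theta)   (moment arm = d*sin(theta))
d = 24 cm = 0.24 m
Torque = 224 * 0.24 * sin(55)
Torque = 44.04 N*m


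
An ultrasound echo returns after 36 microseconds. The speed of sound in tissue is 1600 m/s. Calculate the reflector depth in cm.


depth = c * t / 2
t = 36 us = 3.6000e-05 s
depth = 1600 * 3.6000e-05 / 2
depth = 0.0288 m = 2.88 cm


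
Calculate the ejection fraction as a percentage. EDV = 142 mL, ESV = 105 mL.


SV = EDV - ESV = 142 - 105 = 37 mL
EF = SV/EDV * 100 = 37/142 * 100
EF = 26.06%


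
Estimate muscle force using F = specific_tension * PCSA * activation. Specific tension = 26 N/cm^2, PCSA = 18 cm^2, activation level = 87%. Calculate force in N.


F = sigma * PCSA * activation
F = 26 * 18 * 0.87
F = 407.2 N


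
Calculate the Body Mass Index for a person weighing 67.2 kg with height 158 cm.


BMI = weight / height^2
height = 158 cm = 1.58 m
BMI = 67.2 / 1.58^2
BMI = 26.92 kg/m^2


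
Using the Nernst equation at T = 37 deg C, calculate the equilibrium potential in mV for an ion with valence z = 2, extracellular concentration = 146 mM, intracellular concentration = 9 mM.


E = (RT/(zF)) * ln(C_out/C_in)
T = 37 + 273.15 = 310.15 K
E = (8.314 * 310.15 / (2 * 96485)) * ln(146/9)
E = 37.23 mV


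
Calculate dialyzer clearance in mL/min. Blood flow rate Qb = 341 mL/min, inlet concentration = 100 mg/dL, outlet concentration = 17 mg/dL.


K = Qb * (Cb_in - Cb_out) / Cb_in
K = 341 * (100 - 17) / 100
K = 283 mL/min


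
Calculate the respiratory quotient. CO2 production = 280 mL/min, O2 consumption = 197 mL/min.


RQ = VCO2 / VO2
RQ = 280 / 197
RQ = 1.421


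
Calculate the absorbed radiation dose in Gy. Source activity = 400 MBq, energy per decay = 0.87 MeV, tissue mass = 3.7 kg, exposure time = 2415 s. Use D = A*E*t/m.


A = 400 MBq = 4.0000e+08 Bq
E = 0.87 MeV = 1.39374e-13 J
D = A*E*t/m = 4.0000e+08*1.39374e-13*2415/3.7
D = 0.03639 Gy


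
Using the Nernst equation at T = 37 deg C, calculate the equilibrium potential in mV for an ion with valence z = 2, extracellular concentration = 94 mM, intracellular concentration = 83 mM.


E = (RT/(zF)) * ln(C_out/C_in)
T = 37 + 273.15 = 310.15 K
E = (8.314 * 310.15 / (2 * 96485)) * ln(94/83)
E = 1.663 mV


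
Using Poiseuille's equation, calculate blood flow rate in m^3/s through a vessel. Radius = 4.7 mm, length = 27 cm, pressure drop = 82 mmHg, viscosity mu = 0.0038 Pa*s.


Q = pi*r^4*dP / (8*mu*L)
r = 0.0047 m, L = 0.27 m
dP = 82 mmHg = 10932.404 Pa
Q = 0.002042 m^3/s


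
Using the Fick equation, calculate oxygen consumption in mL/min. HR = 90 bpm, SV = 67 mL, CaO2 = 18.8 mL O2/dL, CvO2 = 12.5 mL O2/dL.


CO = HR*SV = 90*67/1000 = 6.03 L/min
a-v O2 diff = 18.8 - 12.5 = 6.3 mL/dL
VO2 = CO * (CaO2-CvO2) * 10 dL/L
VO2 = 6.03 * 6.3 * 10
VO2 = 379.9 mL/min


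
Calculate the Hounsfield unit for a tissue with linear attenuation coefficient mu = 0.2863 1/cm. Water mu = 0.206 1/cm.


HU = ((mu_tissue - mu_water) / mu_water) * 1000
HU = ((0.2863 - 0.206) / 0.206) * 1000
HU = 389.8


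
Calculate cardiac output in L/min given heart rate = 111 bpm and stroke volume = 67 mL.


CO = HR * SV
CO = 111 * 67 / 1000
CO = 7.437 L/min


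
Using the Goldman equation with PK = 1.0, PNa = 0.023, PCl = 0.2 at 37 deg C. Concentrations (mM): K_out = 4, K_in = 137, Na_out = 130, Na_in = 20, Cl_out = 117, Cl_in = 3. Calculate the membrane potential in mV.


Vm = (RT/F)*ln((PK*Ko + PNa*Nao + PCl*Cli)/(PK*Ki + PNa*Nai + PCl*Clo))
Numer = 7.59, Denom = 160.86
Vm = -81.61 mV


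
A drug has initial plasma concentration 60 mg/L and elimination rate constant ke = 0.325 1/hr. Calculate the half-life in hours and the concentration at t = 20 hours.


t_half = ln(2) / ke = 0.693147 / 0.325 = 2.133 hr
C(t) = C0 * exp(-ke*t) = 60 * exp(-0.325*20)
C(20) = 0.09021 mg/L


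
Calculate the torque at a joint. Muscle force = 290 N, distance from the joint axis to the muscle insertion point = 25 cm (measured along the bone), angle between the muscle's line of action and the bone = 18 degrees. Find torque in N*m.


Torque = F * d * sin(theta)   (moment arm = d*sin(theta))
d = 25 cm = 0.25 m
Torque = 290 * 0.25 * sin(18)
Torque = 22.4 N*m


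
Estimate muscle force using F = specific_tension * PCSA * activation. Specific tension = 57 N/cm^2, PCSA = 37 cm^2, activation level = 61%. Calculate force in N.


F = sigma * PCSA * activation
F = 57 * 37 * 0.61
F = 1286 N


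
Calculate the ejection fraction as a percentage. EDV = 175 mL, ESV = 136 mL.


SV = EDV - ESV = 175 - 136 = 39 mL
EF = SV/EDV * 100 = 39/175 * 100
EF = 22.29%


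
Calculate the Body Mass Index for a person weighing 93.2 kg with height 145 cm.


BMI = weight / height^2
height = 145 cm = 1.45 m
BMI = 93.2 / 1.45^2
BMI = 44.33 kg/m^2


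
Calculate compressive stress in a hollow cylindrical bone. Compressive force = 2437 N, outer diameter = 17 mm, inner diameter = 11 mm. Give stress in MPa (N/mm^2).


A = pi*(r_o^2 - r_i^2)
r_o = 8.5 mm, r_i = 5.5 mm
A = 131.947 mm^2
sigma = F/A = 2437 / 131.947
sigma = 18.47 MPa


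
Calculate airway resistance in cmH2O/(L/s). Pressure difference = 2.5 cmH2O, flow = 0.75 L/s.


R = dP / flow
R = 2.5 / 0.75
R = 3.333 cmH2O/(L/s)


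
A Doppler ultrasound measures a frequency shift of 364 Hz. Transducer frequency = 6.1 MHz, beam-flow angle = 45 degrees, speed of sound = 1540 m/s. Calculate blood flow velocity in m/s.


v = fd * c / (2 * f0 * cos(theta))
v = 364 * 1540 / (2 * 6.1000e+06 * cos(45))
v = 0.06498 m/s


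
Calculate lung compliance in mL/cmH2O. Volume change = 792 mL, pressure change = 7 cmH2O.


C = dV / dP
C = 792 / 7
C = 113.1 mL/cmH2O


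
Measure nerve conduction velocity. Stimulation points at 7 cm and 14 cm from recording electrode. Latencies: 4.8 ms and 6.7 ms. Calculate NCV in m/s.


Distance = (14 - 7) / 100 = 0.07 m
dt = (6.7 - 4.8) / 1000 = 0.0019 s
NCV = dist / dt = 36.84 m/s


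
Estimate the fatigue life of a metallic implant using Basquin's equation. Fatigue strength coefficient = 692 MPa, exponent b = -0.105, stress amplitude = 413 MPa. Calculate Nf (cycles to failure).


sigma_a = sigma_f' * (2Nf)^b
2Nf = (sigma_a/sigma_f')^(1/b)
2Nf = (413/692)^(1/-0.105)
2Nf = 136.4016
Nf = 68.2


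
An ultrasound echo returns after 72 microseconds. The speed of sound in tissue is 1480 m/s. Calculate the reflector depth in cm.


depth = c * t / 2
t = 72 us = 7.2000e-05 s
depth = 1480 * 7.2000e-05 / 2
depth = 0.05328 m = 5.328 cm


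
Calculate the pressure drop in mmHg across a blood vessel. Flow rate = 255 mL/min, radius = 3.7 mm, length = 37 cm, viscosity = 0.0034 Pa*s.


dP = 8*mu*L*Q / (pi*r^4)
Q = 255 mL/min = 4.25e-06 m^3/s
dP = 72.6445 Pa = 72.6445 / 133.322 mmHg = 0.5449 mmHg


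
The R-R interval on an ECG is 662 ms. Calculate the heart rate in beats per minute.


HR = 60 / RR_interval(s)
RR = 662 ms = 0.662 s
HR = 60 / 0.662 = 90.63 bpm


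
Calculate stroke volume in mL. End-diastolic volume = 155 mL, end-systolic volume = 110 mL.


SV = EDV - ESV
SV = 155 - 110
SV = 45 mL


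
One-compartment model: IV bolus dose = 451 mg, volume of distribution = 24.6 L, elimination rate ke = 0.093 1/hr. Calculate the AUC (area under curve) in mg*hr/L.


C0 = Dose/Vd = 451/24.6 = 18.3333 mg/L
AUC = C0/ke = 18.3333/0.093
AUC = 197.1 mg*hr/L


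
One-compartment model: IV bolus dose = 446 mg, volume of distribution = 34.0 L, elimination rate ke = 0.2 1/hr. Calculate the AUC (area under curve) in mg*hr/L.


C0 = Dose/Vd = 446/34.0 = 13.1176 mg/L
AUC = C0/ke = 13.1176/0.2
AUC = 65.59 mg*hr/L


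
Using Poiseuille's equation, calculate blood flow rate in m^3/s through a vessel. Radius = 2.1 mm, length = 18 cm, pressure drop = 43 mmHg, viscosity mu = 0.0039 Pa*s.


Q = pi*r^4*dP / (8*mu*L)
r = 0.0021 m, L = 0.18 m
dP = 43 mmHg = 5732.846 Pa
Q = 6.2369e-05 m^3/s


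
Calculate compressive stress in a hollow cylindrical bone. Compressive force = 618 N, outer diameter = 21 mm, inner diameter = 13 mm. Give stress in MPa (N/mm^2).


A = pi*(r_o^2 - r_i^2)
r_o = 10.5 mm, r_i = 6.5 mm
A = 213.628 mm^2
sigma = F/A = 618 / 213.628
sigma = 2.893 MPa


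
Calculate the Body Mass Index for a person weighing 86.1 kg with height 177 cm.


BMI = weight / height^2
height = 177 cm = 1.77 m
BMI = 86.1 / 1.77^2
BMI = 27.48 kg/m^2


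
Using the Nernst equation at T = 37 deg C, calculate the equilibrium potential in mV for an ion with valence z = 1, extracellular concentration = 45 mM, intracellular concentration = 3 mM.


E = (RT/(zF)) * ln(C_out/C_in)
T = 37 + 273.15 = 310.15 K
E = (8.314 * 310.15 / (1 * 96485)) * ln(45/3)
E = 72.37 mV


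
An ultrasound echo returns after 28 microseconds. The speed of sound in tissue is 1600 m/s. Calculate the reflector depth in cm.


depth = c * t / 2
t = 28 us = 2.8000e-05 s
depth = 1600 * 2.8000e-05 / 2
depth = 0.0224 m = 2.24 cm


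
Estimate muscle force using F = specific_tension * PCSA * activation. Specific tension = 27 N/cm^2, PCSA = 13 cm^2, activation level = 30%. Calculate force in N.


F = sigma * PCSA * activation
F = 27 * 13 * 0.3
F = 105.3 N


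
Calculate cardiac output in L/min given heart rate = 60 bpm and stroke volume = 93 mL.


CO = HR * SV
CO = 60 * 93 / 1000
CO = 5.58 L/min


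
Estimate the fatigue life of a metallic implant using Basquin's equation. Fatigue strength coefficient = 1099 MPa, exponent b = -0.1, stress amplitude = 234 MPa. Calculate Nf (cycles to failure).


sigma_a = sigma_f' * (2Nf)^b
2Nf = (sigma_a/sigma_f')^(1/b)
2Nf = (234/1099)^(1/-0.1)
2Nf = 5221777.4
Nf = 2.6109e+06


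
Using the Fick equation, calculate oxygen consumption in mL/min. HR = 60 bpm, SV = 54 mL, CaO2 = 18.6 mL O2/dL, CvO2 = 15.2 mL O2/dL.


CO = HR*SV = 60*54/1000 = 3.24 L/min
a-v O2 diff = 18.6 - 15.2 = 3.4 mL/dL
VO2 = CO * (CaO2-CvO2) * 10 dL/L
VO2 = 3.24 * 3.4 * 10
VO2 = 110.2 mL/min


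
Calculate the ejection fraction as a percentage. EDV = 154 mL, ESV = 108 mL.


SV = EDV - ESV = 154 - 108 = 46 mL
EF = SV/EDV * 100 = 46/154 * 100
EF = 29.87%


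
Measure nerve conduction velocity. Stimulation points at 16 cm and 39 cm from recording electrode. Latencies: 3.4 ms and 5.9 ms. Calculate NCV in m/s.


Distance = (39 - 16) / 100 = 0.23 m
dt = (5.9 - 3.4) / 1000 = 0.0025 s
NCV = dist / dt = 92 m/s


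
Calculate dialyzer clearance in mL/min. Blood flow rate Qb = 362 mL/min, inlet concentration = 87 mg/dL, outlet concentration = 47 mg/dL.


K = Qb * (Cb_in - Cb_out) / Cb_in
K = 362 * (87 - 47) / 87
K = 166.4 mL/min


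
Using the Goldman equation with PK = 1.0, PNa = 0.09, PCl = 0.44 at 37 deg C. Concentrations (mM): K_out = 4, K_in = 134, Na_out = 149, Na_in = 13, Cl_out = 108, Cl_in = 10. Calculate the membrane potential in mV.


Vm = (RT/F)*ln((PK*Ko + PNa*Nao + PCl*Cli)/(PK*Ki + PNa*Nai + PCl*Clo))
Numer = 21.81, Denom = 182.69
Vm = -56.8 mV


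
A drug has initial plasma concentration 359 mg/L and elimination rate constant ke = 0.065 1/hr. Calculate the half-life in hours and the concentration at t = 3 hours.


t_half = ln(2) / ke = 0.693147 / 0.065 = 10.66 hr
C(t) = C0 * exp(-ke*t) = 359 * exp(-0.065*3)
C(3) = 295.4 mg/L


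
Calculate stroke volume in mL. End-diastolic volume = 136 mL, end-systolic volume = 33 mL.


SV = EDV - ESV
SV = 136 - 33
SV = 103 mL


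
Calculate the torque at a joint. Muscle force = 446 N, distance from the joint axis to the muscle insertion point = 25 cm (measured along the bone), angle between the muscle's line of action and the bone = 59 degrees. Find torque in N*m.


Torque = F * d * sin(theta)   (moment arm = d*sin(theta))
d = 25 cm = 0.25 m
Torque = 446 * 0.25 * sin(59)
Torque = 95.57 N*m


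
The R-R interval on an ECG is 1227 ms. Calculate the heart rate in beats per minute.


HR = 60 / RR_interval(s)
RR = 1227 ms = 1.227 s
HR = 60 / 1.227 = 48.9 bpm


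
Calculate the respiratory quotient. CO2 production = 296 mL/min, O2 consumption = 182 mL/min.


RQ = VCO2 / VO2
RQ = 296 / 182
RQ = 1.626


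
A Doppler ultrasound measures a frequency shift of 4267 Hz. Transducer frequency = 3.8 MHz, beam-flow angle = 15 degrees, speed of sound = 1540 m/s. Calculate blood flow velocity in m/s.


v = fd * c / (2 * f0 * cos(theta))
v = 4267 * 1540 / (2 * 3.8000e+06 * cos(15))
v = 0.8951 m/s


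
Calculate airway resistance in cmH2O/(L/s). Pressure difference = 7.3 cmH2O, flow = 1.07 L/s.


R = dP / flow
R = 7.3 / 1.07
R = 6.822 cmH2O/(L/s)


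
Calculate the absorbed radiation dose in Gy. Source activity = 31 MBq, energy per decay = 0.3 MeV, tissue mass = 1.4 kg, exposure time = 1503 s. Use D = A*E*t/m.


A = 31 MBq = 3.1000e+07 Bq
E = 0.3 MeV = 4.806e-14 J
D = A*E*t/m = 3.1000e+07*4.806e-14*1503/1.4
D = 0.001599 Gy


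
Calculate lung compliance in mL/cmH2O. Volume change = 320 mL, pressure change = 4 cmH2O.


C = dV / dP
C = 320 / 4
C = 80 mL/cmH2O


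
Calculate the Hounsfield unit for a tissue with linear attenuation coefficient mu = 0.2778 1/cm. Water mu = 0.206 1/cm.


HU = ((mu_tissue - mu_water) / mu_water) * 1000
HU = ((0.2778 - 0.206) / 0.206) * 1000
HU = 348.5


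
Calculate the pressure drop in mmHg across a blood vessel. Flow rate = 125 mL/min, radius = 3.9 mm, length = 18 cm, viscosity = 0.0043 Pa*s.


dP = 8*mu*L*Q / (pi*r^4)
Q = 125 mL/min = 2.08333e-06 m^3/s
dP = 17.7493 Pa = 17.7493 / 133.322 mmHg = 0.1331 mmHg


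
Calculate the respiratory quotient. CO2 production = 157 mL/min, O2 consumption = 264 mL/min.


RQ = VCO2 / VO2
RQ = 157 / 264
RQ = 0.5947


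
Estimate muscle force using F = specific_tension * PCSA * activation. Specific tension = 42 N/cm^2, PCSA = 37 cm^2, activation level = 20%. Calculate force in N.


F = sigma * PCSA * activation
F = 42 * 37 * 0.2
F = 310.8 N


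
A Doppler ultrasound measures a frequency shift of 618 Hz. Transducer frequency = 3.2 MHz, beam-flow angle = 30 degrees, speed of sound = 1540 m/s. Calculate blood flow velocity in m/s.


v = fd * c / (2 * f0 * cos(theta))
v = 618 * 1540 / (2 * 3.2000e+06 * cos(30))
v = 0.1717 m/s
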